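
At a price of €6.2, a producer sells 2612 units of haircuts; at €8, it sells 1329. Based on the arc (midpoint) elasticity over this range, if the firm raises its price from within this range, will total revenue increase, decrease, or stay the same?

Arc ε = (-1283/1.8)(7.10/1970.5) ≈ -2.568.
|ε| = 2.57 > 1, so demand is elastic. A price rise therefore reduces total revenue.

decrease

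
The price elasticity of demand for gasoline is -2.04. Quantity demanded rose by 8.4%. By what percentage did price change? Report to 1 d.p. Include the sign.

-4.1%

%ΔP ≈ %ΔQ / ε = (8.4%)/(-2.04) = -4.12%.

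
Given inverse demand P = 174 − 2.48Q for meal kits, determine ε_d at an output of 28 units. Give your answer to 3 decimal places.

At Q = 28, P = 174 − 2.48(28) = 104.56.
dP/dQ = −2.48, so dQ/dP = 1/(−2.48) = -0.403.
ε = (dQ/dP)(P/Q) = (-0.403)(104.56/28).

-1.506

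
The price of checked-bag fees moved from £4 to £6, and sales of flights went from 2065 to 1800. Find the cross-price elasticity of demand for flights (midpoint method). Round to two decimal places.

-0.34

ΔQ_x = 1800 − 2065 = -265; ΔP_y = 6 − 4 = 2.
Midpoints: P̄_y = 5.00, Q̄_x = 1932.5.
ε_xy = (ΔQ_x/ΔP_y)(P̄_y/Q̄_x) = (-265/2)(5.00/1932.5).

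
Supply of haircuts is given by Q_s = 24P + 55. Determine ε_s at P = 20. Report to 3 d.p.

At P = 20, Q_s = 535.
dQ_s/dP = 24.
ε_s = (dQ_s/dP)(P/Q_s) = (24)(20/535).

0.897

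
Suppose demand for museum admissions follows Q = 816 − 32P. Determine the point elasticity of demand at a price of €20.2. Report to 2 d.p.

At P = 20.2, Q = 169.600.
dQ/dP = −32.
ε = (dQ/dP)(P/Q) = (-32)(20.2/169.600).

-3.81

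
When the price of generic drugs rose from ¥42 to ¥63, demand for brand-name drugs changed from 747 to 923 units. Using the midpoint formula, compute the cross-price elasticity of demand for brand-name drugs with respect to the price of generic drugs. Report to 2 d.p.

ΔQ_x = 923 − 747 = 176; ΔP_y = 63 − 42 = 21.
Midpoints: P̄_y = 52.50, Q̄_x = 835.0.
ε_xy = (ΔQ_x/ΔP_y)(P̄_y/Q̄_x) = (176/21)(52.50/835.0).
ε_xy > 0, so the goods are substitutes.

0.53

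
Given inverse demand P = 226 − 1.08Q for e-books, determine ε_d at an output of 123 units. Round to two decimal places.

At Q = 123, P = 226 − 1.08(123) = 93.16.
dP/dQ = −1.08, so dQ/dP = 1/(−1.08) = -0.926.
ε = (dQ/dP)(P/Q) = (-0.926)(93.16/123).

-0.70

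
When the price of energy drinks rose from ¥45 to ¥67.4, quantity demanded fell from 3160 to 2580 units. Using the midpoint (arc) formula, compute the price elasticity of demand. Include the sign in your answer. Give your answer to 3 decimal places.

ΔQ = 2580 − 3160 = -580; ΔP = 67.4 − 45 = 22.4.
Midpoints: P̄ = 56.20, Q̄ = 2870.0.
ε = (ΔQ/ΔP)(P̄/Q̄) = (-580/22.4)(56.20/2870.0).

-0.507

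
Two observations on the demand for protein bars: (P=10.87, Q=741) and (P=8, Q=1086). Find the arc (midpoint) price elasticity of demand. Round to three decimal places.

ΔQ = 1086 − 741 = 345; ΔP = 8 − 10.87 = -2.87.
Midpoints: P̄ = 9.43, Q̄ = 913.5.
ε = (ΔQ/ΔP)(P̄/Q̄) = (345/-2.87)(9.43/913.5).

-1.242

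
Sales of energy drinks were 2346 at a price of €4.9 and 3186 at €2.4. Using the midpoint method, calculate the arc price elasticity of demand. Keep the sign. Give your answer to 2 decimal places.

-0.44

ΔQ = 3186 − 2346 = 840; ΔP = 2.4 − 4.9 = -2.5.
Midpoints: P̄ = 3.65, Q̄ = 2766.0.
ε = (ΔQ/ΔP)(P̄/Q̄) = (840/-2.5)(3.65/2766.0).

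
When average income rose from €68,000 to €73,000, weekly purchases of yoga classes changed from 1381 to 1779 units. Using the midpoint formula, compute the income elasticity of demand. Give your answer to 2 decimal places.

3.55

ΔQ = 398, ΔI = 5000. Midpoints: Ī = 70,500, Q̄ = 1580.0.
ε_I = (ΔQ/ΔI)(Ī/Q̄) = (398/5000)(70500/1580.0).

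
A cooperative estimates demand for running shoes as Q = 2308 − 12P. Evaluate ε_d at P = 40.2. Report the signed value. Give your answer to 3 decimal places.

At P = 40.2, Q = 1825.600.
dQ/dP = −12.
ε = (dQ/dP)(P/Q) = (-12)(40.2/1825.600).

-0.264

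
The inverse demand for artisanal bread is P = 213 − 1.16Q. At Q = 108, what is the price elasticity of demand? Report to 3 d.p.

At Q = 108, P = 213 − 1.16(108) = 87.72.
dP/dQ = −1.16, so dQ/dP = 1/(−1.16) = -0.862.
ε = (dQ/dP)(P/Q) = (-0.862)(87.72/108).

-0.700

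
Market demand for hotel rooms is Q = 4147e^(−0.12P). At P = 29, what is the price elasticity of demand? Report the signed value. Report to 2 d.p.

At P = 29, Q = 127.758.
dQ/dP = −0.12·4147e^(−0.12P) = −0.12Q = -15.331.
ε = (dQ/dP)(P/Q) = (-15.331)(29/127.758).

-3.48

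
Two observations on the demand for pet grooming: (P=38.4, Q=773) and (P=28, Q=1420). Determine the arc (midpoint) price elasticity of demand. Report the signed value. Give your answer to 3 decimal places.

-1.884

ΔQ = 1420 − 773 = 647; ΔP = 28 − 38.4 = -10.4.
Midpoints: P̄ = 33.20, Q̄ = 1096.5.
ε = (ΔQ/ΔP)(P̄/Q̄) = (647/-10.4)(33.20/1096.5).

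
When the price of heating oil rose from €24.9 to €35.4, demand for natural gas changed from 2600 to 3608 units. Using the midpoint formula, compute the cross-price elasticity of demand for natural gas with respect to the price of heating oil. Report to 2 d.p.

0.93

ΔQ_x = 3608 − 2600 = 1008; ΔP_y = 35.4 − 24.9 = 10.5.
Midpoints: P̄_y = 30.15, Q̄_x = 3104.0.
ε_xy = (ΔQ_x/ΔP_y)(P̄_y/Q̄_x) = (1008/10.5)(30.15/3104.0).
ε_xy > 0, so the goods are substitutes.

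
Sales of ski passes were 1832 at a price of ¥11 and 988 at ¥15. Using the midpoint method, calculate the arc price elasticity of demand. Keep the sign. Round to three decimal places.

ΔQ = 988 − 1832 = -844; ΔP = 15 − 11 = 4.
Midpoints: P̄ = 13.00, Q̄ = 1410.0.
ε = (ΔQ/ΔP)(P̄/Q̄) = (-844/4)(13.00/1410.0).

-1.945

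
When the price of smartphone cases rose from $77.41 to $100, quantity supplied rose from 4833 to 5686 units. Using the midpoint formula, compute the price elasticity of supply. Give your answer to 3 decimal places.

ΔQ = 5686 − 4833 = 853; ΔP = 100 − 77.41 = 22.59.
Midpoints: P̄ = 88.70, Q̄ = 5259.5.
ε_s = (ΔQ/ΔP)(P̄/Q̄) = (853/22.59)(88.70/5259.5).

0.637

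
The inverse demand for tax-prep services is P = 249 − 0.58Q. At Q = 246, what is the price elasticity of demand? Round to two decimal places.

At Q = 246, P = 249 − 0.58(246) = 106.32.
dP/dQ = −0.58, so dQ/dP = 1/(−0.58) = -1.724.
ε = (dQ/dP)(P/Q) = (-1.724)(106.32/246).

-0.75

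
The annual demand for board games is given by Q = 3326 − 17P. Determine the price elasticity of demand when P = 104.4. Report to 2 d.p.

-1.14

At P = 104.4, Q = 1551.200.
dQ/dP = −17.
ε = (dQ/dP)(P/Q) = (-17)(104.4/1551.200).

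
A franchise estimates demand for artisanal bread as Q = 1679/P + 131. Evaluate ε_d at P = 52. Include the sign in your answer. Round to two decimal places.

-0.20

At P = 52, Q = 163.288.
dQ/dP = −1679/P² = -0.621.
ε = (dQ/dP)(P/Q) = (-0.621)(52/163.288).
|ε| < 1, so demand is inelastic at this price.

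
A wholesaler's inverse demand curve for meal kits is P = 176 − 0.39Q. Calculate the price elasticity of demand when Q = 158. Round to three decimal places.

-1.856

At Q = 158, P = 176 − 0.39(158) = 114.38.
dP/dQ = −0.39, so dQ/dP = 1/(−0.39) = -2.564.
ε = (dQ/dP)(P/Q) = (-2.564)(114.38/158).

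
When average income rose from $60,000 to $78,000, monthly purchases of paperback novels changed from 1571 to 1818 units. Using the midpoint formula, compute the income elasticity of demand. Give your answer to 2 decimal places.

ΔQ = 247, ΔI = 18000. Midpoints: Ī = 69,000, Q̄ = 1694.5.
ε_I = (ΔQ/ΔI)(Ī/Q̄) = (247/18000)(69000/1694.5).
ε_I > 0, so the good is normal.

0.56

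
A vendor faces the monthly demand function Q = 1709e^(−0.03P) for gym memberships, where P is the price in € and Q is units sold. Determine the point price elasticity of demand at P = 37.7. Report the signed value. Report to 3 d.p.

At P = 37.7, Q = 551.512.
dQ/dP = −0.03·1709e^(−0.03P) = −0.03Q = -16.545.
ε = (dQ/dP)(P/Q) = (-16.545)(37.7/551.512).

-1.131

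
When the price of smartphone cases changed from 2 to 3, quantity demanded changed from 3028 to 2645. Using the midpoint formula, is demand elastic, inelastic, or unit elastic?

inelastic

Arc ε ≈ -0.338.
|ε| = 0.34 < 1.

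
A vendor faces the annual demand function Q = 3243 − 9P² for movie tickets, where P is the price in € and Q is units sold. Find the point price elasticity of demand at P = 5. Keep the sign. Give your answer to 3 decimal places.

-0.149

At P = 5, Q = 3018.
dQ/dP = −18P = -90.
ε = (dQ/dP)(P/Q) = (-90)(5/3018).
|ε| < 1, so demand is inelastic at this price.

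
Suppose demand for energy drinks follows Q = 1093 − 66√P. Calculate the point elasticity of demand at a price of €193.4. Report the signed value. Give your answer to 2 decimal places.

-2.62

At P = 193.4, Q = 175.149.
dQ/dP = −66/(2√P) = -2.373.
ε = (dQ/dP)(P/Q) = (-2.373)(193.4/175.149).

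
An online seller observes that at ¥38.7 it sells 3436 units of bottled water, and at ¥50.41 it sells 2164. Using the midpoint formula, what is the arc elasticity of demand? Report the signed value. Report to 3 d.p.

ΔQ = 2164 − 3436 = -1272; ΔP = 50.41 − 38.7 = 11.71.
Midpoints: P̄ = 44.55, Q̄ = 2800.0.
ε = (ΔQ/ΔP)(P̄/Q̄) = (-1272/11.71)(44.55/2800.0).

-1.728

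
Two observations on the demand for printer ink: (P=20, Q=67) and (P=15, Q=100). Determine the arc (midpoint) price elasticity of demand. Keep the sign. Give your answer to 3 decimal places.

ΔQ = 100 − 67 = 33; ΔP = 15 − 20 = -5.
Midpoints: P̄ = 17.50, Q̄ = 83.5.
ε = (ΔQ/ΔP)(P̄/Q̄) = (33/-5)(17.50/83.5).

-1.383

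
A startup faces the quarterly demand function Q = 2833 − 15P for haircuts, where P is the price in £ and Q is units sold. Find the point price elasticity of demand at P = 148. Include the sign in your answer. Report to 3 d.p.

-3.622

At P = 148, Q = 613.
dQ/dP = −15.
ε = (dQ/dP)(P/Q) = (-15)(148/613).
|ε| > 1, so demand is elastic at this price.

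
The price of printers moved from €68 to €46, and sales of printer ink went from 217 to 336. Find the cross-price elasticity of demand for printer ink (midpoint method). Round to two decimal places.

ΔQ_x = 336 − 217 = 119; ΔP_y = 46 − 68 = -22.
Midpoints: P̄_y = 57.00, Q̄_x = 276.5.
ε_xy = (ΔQ_x/ΔP_y)(P̄_y/Q̄_x) = (119/-22)(57.00/276.5).

-1.12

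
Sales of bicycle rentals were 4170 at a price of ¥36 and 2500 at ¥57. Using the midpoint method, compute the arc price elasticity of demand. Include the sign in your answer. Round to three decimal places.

ΔQ = 2500 − 4170 = -1670; ΔP = 57 − 36 = 21.
Midpoints: P̄ = 46.50, Q̄ = 3335.0.
ε = (ΔQ/ΔP)(P̄/Q̄) = (-1670/21)(46.50/3335.0).

-1.109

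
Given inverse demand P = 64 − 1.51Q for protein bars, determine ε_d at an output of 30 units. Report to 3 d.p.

At Q = 30, P = 64 − 1.51(30) = 18.70.
dP/dQ = −1.51, so dQ/dP = 1/(−1.51) = -0.662.
ε = (dQ/dP)(P/Q) = (-0.662)(18.70/30).

-0.413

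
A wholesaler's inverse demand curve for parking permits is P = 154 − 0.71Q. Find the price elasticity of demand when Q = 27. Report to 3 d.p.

-7.033

At Q = 27, P = 154 − 0.71(27) = 134.83.
dP/dQ = −0.71, so dQ/dP = 1/(−0.71) = -1.408.
ε = (dQ/dP)(P/Q) = (-1.408)(134.83/27).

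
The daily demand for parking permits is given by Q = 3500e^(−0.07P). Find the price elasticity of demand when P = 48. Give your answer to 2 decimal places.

-3.36

At P = 48, Q = 121.573.
dQ/dP = −0.07·3500e^(−0.07P) = −0.07Q = -8.510.
ε = (dQ/dP)(P/Q) = (-8.510)(48/121.573).
|ε| > 1, so demand is elastic at this price.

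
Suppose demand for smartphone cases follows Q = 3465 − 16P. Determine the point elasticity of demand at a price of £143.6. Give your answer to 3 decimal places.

-1.968

At P = 143.6, Q = 1167.400.
dQ/dP = −16.
ε = (dQ/dP)(P/Q) = (-16)(143.6/1167.400).
|ε| > 1, so demand is elastic at this price.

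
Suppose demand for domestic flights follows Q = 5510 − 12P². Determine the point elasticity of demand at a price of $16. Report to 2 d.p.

-2.52

At P = 16, Q = 2438.
dQ/dP = −24P = -384.
ε = (dQ/dP)(P/Q) = (-384)(16/2438).
|ε| > 1, so demand is elastic at this price.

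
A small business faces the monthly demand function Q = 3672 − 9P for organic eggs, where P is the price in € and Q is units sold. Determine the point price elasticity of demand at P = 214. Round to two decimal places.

At P = 214, Q = 1746.
dQ/dP = −9.
ε = (dQ/dP)(P/Q) = (-9)(214/1746).

-1.10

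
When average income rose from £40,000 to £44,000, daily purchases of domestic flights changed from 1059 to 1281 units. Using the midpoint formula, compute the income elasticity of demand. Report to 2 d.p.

ΔQ = 222, ΔI = 4000. Midpoints: Ī = 42,000, Q̄ = 1170.0.
ε_I = (ΔQ/ΔI)(Ī/Q̄) = (222/4000)(42000/1170.0).

1.99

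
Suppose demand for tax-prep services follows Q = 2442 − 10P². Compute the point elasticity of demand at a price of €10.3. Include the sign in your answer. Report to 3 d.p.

-1.536

At P = 10.3, Q = 1381.100.
dQ/dP = −20P = -206.
ε = (dQ/dP)(P/Q) = (-206)(10.3/1381.100).
|ε| > 1, so demand is elastic at this price.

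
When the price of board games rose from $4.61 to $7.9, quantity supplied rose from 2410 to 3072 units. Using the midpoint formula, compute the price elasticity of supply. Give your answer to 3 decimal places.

ΔQ = 3072 − 2410 = 662; ΔP = 7.9 − 4.61 = 3.29.
Midpoints: P̄ = 6.26, Q̄ = 2741.0.
ε_s = (ΔQ/ΔP)(P̄/Q̄) = (662/3.29)(6.26/2741.0).

0.459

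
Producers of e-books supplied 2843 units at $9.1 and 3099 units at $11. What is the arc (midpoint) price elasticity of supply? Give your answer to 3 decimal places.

0.456

ΔQ = 3099 − 2843 = 256; ΔP = 11 − 9.1 = 1.9.
Midpoints: P̄ = 10.05, Q̄ = 2971.0.
ε_s = (ΔQ/ΔP)(P̄/Q̄) = (256/1.9)(10.05/2971.0).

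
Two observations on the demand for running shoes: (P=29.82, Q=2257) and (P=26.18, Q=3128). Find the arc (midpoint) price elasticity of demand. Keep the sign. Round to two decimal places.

-2.49

ΔQ = 3128 − 2257 = 871; ΔP = 26.18 − 29.82 = -3.64.
Midpoints: P̄ = 28.00, Q̄ = 2692.5.
ε = (ΔQ/ΔP)(P̄/Q̄) = (871/-3.64)(28.00/2692.5).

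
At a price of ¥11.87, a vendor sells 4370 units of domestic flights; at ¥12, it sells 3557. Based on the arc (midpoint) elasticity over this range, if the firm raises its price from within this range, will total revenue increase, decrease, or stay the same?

decrease

Arc ε = (-813/0.13)(11.93/3963.5) ≈ -18.832.
|ε| = 18.83 > 1, so demand is elastic. A price rise therefore reduces total revenue.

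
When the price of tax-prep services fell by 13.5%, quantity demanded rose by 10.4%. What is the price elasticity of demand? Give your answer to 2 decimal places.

-0.77

ε = %ΔQ / %ΔP = (10.4)/(-13.5) = -0.770.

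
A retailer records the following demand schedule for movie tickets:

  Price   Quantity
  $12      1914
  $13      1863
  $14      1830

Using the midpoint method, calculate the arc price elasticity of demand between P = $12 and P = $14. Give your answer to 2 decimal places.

-0.29

At P = 12, Q = 1914; at P = 14, Q = 1830.
ΔQ = -84, ΔP = 2. Midpoints: P̄ = 13.00, Q̄ = 1872.0.
ε = (ΔQ/ΔP)(P̄/Q̄) = (-84/2)(13.00/1872.0).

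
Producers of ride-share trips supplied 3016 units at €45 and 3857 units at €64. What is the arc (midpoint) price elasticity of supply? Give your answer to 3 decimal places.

0.702

ΔQ = 3857 − 3016 = 841; ΔP = 64 − 45 = 19.
Midpoints: P̄ = 54.50, Q̄ = 3436.5.
ε_s = (ΔQ/ΔP)(P̄/Q̄) = (841/19)(54.50/3436.5).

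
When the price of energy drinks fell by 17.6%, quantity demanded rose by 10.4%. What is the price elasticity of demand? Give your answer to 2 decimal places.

-0.59

ε = %ΔQ / %ΔP = (10.4)/(-17.6) = -0.591.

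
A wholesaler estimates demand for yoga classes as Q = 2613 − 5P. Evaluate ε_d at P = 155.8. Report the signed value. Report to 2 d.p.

-0.42

At P = 155.8, Q = 1834.
dQ/dP = −5.
ε = (dQ/dP)(P/Q) = (-5)(155.8/1834).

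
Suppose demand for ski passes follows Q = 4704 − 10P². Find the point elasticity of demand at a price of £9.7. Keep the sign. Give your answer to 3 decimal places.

-0.500

At P = 9.7, Q = 3763.100.
dQ/dP = −20P = -194.
ε = (dQ/dP)(P/Q) = (-194)(9.7/3763.100).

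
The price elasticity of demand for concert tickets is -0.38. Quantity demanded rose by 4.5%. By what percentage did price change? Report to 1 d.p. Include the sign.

%ΔP ≈ %ΔQ / ε = (4.5%)/(-0.38) = -11.84%.

-11.8%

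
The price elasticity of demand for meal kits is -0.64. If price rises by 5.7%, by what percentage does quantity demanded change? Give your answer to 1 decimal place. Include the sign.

%ΔQ ≈ ε × %ΔP = (-0.64)(5.7%) = -3.65%.

-3.6%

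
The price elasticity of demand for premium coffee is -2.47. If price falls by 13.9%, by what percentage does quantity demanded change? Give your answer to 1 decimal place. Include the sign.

%ΔQ ≈ ε × %ΔP = (-2.47)(-13.9%) = 34.33%.

34.3%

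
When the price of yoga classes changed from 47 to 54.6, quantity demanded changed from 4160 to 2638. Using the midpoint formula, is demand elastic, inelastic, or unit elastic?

elastic

Arc ε ≈ -2.993.
|ε| = 2.99 > 1.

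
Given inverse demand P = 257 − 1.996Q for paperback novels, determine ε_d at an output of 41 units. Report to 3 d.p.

-2.140

At Q = 41, P = 257 − 1.996(41) = 175.16.
dP/dQ = −1.996, so dQ/dP = 1/(−1.996) = -0.501.
ε = (dQ/dP)(P/Q) = (-0.501)(175.16/41).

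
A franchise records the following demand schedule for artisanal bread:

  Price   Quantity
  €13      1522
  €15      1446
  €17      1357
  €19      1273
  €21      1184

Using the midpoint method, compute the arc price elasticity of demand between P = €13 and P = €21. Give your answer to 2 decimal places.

At P = 13, Q = 1522; at P = 21, Q = 1184.
ΔQ = -338, ΔP = 8. Midpoints: P̄ = 17.00, Q̄ = 1353.0.
ε = (ΔQ/ΔP)(P̄/Q̄) = (-338/8)(17.00/1353.0).

-0.53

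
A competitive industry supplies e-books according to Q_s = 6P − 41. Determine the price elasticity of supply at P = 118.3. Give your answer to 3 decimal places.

1.061

At P = 118.3, Q_s = 668.80.
dQ_s/dP = 6.
ε_s = (dQ_s/dP)(P/Q_s) = (6)(118.3/668.80).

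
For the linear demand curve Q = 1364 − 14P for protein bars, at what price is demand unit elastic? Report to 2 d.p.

For linear demand Q = a − bP, ε = −bP/(a − bP). |ε| = 1 when bP = a − bP, i.e. P = a/(2b).
P = 1364/(2·14) = 1364/28 = 48.7143.

48.71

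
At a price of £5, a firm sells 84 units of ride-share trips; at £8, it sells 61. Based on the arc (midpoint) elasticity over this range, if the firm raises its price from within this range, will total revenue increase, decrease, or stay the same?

increase

Arc ε = (-23/3)(6.50/72.5) ≈ -0.687.
|ε| = 0.69 < 1, so demand is inelastic. A price rise therefore raises total revenue.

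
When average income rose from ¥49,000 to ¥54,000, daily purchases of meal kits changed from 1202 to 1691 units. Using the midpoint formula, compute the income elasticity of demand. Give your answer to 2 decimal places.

ΔQ = 489, ΔI = 5000. Midpoints: Ī = 51,500, Q̄ = 1446.5.
ε_I = (ΔQ/ΔI)(Ī/Q̄) = (489/5000)(51500/1446.5).

3.48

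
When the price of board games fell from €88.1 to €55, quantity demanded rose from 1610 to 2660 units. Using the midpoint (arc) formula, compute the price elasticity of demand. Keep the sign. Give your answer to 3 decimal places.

-1.063

ΔQ = 2660 − 1610 = 1050; ΔP = 55 − 88.1 = -33.1.
Midpoints: P̄ = 71.55, Q̄ = 2135.0.
ε = (ΔQ/ΔP)(P̄/Q̄) = (1050/-33.1)(71.55/2135.0).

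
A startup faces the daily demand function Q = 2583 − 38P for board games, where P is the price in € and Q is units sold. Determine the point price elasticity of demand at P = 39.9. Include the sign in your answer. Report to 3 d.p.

-1.421

At P = 39.9, Q = 1066.800.
dQ/dP = −38.
ε = (dQ/dP)(P/Q) = (-38)(39.9/1066.800).
|ε| > 1, so demand is elastic at this price.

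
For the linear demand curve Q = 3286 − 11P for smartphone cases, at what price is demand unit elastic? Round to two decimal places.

149.36

For linear demand Q = a − bP, ε = −bP/(a − bP). |ε| = 1 when bP = a − bP, i.e. P = a/(2b).
P = 3286/(2·11) = 3286/22 = 149.3636.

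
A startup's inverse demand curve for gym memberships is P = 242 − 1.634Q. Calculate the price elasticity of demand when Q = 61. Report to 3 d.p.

At Q = 61, P = 242 − 1.634(61) = 142.33.
dP/dQ = −1.634, so dQ/dP = 1/(−1.634) = -0.612.
ε = (dQ/dP)(P/Q) = (-0.612)(142.33/61).

-1.428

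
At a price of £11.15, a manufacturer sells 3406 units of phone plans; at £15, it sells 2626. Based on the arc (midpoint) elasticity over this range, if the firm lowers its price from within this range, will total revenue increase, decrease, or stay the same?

decrease

Arc ε = (-780/3.85)(13.07/3016.0) ≈ -0.878.
|ε| = 0.88 < 1, so demand is inelastic. A price cut therefore reduces total revenue.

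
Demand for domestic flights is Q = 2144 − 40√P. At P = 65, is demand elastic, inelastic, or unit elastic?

inelastic

Q = 1821.510, dQ/dP = -2.481.
ε = (dQ/dP)(P/Q) ≈ -0.089.
|ε| = 0.09 < 1.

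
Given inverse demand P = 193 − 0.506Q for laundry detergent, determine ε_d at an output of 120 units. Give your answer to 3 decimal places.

At Q = 120, P = 193 − 0.506(120) = 132.28.
dP/dQ = −0.506, so dQ/dP = 1/(−0.506) = -1.976.
ε = (dQ/dP)(P/Q) = (-1.976)(132.28/120).

-2.179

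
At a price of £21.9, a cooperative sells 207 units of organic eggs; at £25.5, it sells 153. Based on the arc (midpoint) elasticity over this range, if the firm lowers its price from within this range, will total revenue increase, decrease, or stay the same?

increase

Arc ε = (-54/3.6)(23.70/180.0) ≈ -1.975.
|ε| = 1.97 > 1, so demand is elastic. A price cut therefore raises total revenue.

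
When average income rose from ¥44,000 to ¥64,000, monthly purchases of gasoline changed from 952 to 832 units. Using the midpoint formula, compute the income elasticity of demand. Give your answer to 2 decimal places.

-0.36

ΔQ = -120, ΔI = 20000. Midpoints: Ī = 54,000, Q̄ = 892.0.
ε_I = (ΔQ/ΔI)(Ī/Q̄) = (-120/20000)(54000/892.0).
ε_I < 0, so the good is inferior.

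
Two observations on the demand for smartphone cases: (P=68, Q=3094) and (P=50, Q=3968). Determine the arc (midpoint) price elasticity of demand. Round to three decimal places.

ΔQ = 3968 − 3094 = 874; ΔP = 50 − 68 = -18.
Midpoints: P̄ = 59.00, Q̄ = 3531.0.
ε = (ΔQ/ΔP)(P̄/Q̄) = (874/-18)(59.00/3531.0).

-0.811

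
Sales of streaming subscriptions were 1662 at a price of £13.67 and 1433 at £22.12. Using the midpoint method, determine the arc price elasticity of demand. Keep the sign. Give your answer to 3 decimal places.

-0.313

ΔQ = 1433 − 1662 = -229; ΔP = 22.12 − 13.67 = 8.45.
Midpoints: P̄ = 17.89, Q̄ = 1547.5.
ε = (ΔQ/ΔP)(P̄/Q̄) = (-229/8.45)(17.89/1547.5).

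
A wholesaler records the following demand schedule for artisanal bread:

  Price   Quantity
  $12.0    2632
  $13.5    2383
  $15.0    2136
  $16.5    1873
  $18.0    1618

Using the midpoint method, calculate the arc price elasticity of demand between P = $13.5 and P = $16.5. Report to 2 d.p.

At P = 13.5, Q = 2383; at P = 16.5, Q = 1873.
ΔQ = -510, ΔP = 3.0. Midpoints: P̄ = 15.00, Q̄ = 2128.0.
ε = (ΔQ/ΔP)(P̄/Q̄) = (-510/3.0)(15.00/2128.0).

-1.20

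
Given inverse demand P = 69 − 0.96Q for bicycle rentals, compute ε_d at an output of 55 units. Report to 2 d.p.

-0.31

At Q = 55, P = 69 − 0.96(55) = 16.20.
dP/dQ = −0.96, so dQ/dP = 1/(−0.96) = -1.042.
ε = (dQ/dP)(P/Q) = (-1.042)(16.20/55).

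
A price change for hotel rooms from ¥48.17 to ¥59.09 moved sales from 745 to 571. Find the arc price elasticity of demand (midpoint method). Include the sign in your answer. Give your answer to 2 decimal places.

-1.30

ΔQ = 571 − 745 = -174; ΔP = 59.09 − 48.17 = 10.92.
Midpoints: P̄ = 53.63, Q̄ = 658.0.
ε = (ΔQ/ΔP)(P̄/Q̄) = (-174/10.92)(53.63/658.0).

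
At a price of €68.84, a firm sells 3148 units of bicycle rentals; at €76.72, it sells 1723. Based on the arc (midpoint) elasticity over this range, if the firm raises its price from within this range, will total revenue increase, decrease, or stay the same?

decrease

Arc ε = (-1425/7.88)(72.78/2435.5) ≈ -5.404.
|ε| = 5.40 > 1, so demand is elastic. A price rise therefore reduces total revenue.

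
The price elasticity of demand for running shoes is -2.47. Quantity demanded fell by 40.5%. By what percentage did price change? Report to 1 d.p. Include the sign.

%ΔP ≈ %ΔQ / ε = (-40.5%)/(-2.47) = 16.40%.

16.4%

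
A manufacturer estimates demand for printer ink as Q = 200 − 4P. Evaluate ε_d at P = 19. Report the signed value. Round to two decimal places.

At P = 19, Q = 124.
dQ/dP = −4.
ε = (dQ/dP)(P/Q) = (-4)(19/124).

-0.61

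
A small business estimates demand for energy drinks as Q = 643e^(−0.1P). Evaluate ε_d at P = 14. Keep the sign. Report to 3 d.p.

At P = 14, Q = 158.562.
dQ/dP = −0.1·643e^(−0.1P) = −0.1Q = -15.856.
ε = (dQ/dP)(P/Q) = (-15.856)(14/158.562).
|ε| > 1, so demand is elastic at this price.

-1.400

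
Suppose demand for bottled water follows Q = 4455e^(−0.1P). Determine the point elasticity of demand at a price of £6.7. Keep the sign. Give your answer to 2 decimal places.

-0.67

At P = 6.7, Q = 2279.662.
dQ/dP = −0.1·4455e^(−0.1P) = −0.1Q = -227.966.
ε = (dQ/dP)(P/Q) = (-227.966)(6.7/2279.662).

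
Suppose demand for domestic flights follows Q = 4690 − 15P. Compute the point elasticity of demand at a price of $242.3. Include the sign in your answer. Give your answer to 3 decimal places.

-3.443

At P = 242.3, Q = 1055.500.
dQ/dP = −15.
ε = (dQ/dP)(P/Q) = (-15)(242.3/1055.500).
|ε| > 1, so demand is elastic at this price.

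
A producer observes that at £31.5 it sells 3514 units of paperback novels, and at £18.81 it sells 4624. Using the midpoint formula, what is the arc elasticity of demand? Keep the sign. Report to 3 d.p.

ΔQ = 4624 − 3514 = 1110; ΔP = 18.81 − 31.5 = -12.69.
Midpoints: P̄ = 25.16, Q̄ = 4069.0.
ε = (ΔQ/ΔP)(P̄/Q̄) = (1110/-12.69)(25.16/4069.0).

-0.541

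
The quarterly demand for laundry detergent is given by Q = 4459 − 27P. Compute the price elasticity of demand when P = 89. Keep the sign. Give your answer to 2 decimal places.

At P = 89, Q = 2056.
dQ/dP = −27.
ε = (dQ/dP)(P/Q) = (-27)(89/2056).

-1.17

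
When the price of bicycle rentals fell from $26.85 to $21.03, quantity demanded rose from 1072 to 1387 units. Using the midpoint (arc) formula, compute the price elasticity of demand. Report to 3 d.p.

ΔQ = 1387 − 1072 = 315; ΔP = 21.03 − 26.85 = -5.82.
Midpoints: P̄ = 23.94, Q̄ = 1229.5.
ε = (ΔQ/ΔP)(P̄/Q̄) = (315/-5.82)(23.94/1229.5).

-1.054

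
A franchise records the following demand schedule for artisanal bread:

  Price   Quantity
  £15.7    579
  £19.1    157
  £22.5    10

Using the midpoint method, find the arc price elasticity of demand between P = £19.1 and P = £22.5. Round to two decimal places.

-10.77

At P = 19.1, Q = 157; at P = 22.5, Q = 10.
ΔQ = -147, ΔP = 3.4. Midpoints: P̄ = 20.80, Q̄ = 83.5.
ε = (ΔQ/ΔP)(P̄/Q̄) = (-147/3.4)(20.80/83.5).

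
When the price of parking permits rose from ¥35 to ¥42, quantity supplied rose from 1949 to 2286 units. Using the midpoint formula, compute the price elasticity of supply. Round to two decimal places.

0.88

ΔQ = 2286 − 1949 = 337; ΔP = 42 − 35 = 7.
Midpoints: P̄ = 38.50, Q̄ = 2117.5.
ε_s = (ΔQ/ΔP)(P̄/Q̄) = (337/7)(38.50/2117.5).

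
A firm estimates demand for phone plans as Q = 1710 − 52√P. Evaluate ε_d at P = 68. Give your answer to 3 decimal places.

-0.167

At P = 68, Q = 1281.197.
dQ/dP = −52/(2√P) = -3.153.
ε = (dQ/dP)(P/Q) = (-3.153)(68/1281.197).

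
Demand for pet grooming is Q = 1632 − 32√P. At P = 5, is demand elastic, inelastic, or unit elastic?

inelastic

Q = 1560.446, dQ/dP = -7.155.
ε = (dQ/dP)(P/Q) ≈ -0.023.
|ε| = 0.02 < 1.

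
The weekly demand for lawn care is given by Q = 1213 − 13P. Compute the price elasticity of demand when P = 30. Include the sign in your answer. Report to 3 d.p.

-0.474

At P = 30, Q = 823.
dQ/dP = −13.
ε = (dQ/dP)(P/Q) = (-13)(30/823).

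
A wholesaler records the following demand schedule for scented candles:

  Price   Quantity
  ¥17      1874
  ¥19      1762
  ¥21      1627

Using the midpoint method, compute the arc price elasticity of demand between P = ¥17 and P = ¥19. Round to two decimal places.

-0.55

At P = 17, Q = 1874; at P = 19, Q = 1762.
ΔQ = -112, ΔP = 2. Midpoints: P̄ = 18.00, Q̄ = 1818.0.
ε = (ΔQ/ΔP)(P̄/Q̄) = (-112/2)(18.00/1818.0).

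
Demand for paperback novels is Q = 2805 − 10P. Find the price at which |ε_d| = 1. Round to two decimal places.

For linear demand Q = a − bP, ε = −bP/(a − bP). |ε| = 1 when bP = a − bP, i.e. P = a/(2b).
P = 2805/(2·10) = 2805/20 = 140.2500.

140.25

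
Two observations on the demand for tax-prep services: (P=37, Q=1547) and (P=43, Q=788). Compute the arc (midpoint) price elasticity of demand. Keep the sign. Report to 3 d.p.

-4.334

ΔQ = 788 − 1547 = -759; ΔP = 43 − 37 = 6.
Midpoints: P̄ = 40.00, Q̄ = 1167.5.
ε = (ΔQ/ΔP)(P̄/Q̄) = (-759/6)(40.00/1167.5).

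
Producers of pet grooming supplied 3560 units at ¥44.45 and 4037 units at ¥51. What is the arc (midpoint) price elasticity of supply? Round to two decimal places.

0.91

ΔQ = 4037 − 3560 = 477; ΔP = 51 − 44.45 = 6.55.
Midpoints: P̄ = 47.73, Q̄ = 3798.5.
ε_s = (ΔQ/ΔP)(P̄/Q̄) = (477/6.55)(47.73/3798.5).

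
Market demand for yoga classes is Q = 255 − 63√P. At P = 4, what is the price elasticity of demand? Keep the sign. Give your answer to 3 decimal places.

At P = 4, Q = 129.
dQ/dP = −63/(2√P) = -15.750.
ε = (dQ/dP)(P/Q) = (-15.750)(4/129).
|ε| < 1, so demand is inelastic at this price.

-0.488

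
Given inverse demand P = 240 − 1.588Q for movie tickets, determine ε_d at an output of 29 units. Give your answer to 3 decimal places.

At Q = 29, P = 240 − 1.588(29) = 193.95.
dP/dQ = −1.588, so dQ/dP = 1/(−1.588) = -0.630.
ε = (dQ/dP)(P/Q) = (-0.630)(193.95/29).

-4.212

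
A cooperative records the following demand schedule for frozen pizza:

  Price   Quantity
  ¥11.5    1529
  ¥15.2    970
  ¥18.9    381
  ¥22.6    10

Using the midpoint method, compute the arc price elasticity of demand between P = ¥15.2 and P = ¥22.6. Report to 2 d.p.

At P = 15.2, Q = 970; at P = 22.6, Q = 10.
ΔQ = -960, ΔP = 7.4. Midpoints: P̄ = 18.90, Q̄ = 490.0.
ε = (ΔQ/ΔP)(P̄/Q̄) = (-960/7.4)(18.90/490.0).

-5.00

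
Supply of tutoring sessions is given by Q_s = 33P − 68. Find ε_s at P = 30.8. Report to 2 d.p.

1.07

At P = 30.8, Q_s = 948.40.
dQ_s/dP = 33.
ε_s = (dQ_s/dP)(P/Q_s) = (33)(30.8/948.40).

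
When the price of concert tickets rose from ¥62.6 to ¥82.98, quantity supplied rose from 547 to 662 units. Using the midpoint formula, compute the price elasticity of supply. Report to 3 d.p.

ΔQ = 662 − 547 = 115; ΔP = 82.98 − 62.6 = 20.38.
Midpoints: P̄ = 72.79, Q̄ = 604.5.
ε_s = (ΔQ/ΔP)(P̄/Q̄) = (115/20.38)(72.79/604.5).

0.679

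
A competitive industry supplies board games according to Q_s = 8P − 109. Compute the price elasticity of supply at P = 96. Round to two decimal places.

1.17

At P = 96, Q_s = 659.
dQ_s/dP = 8.
ε_s = (dQ_s/dP)(P/Q_s) = (8)(96/659).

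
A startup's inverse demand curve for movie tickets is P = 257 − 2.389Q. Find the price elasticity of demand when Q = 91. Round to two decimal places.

At Q = 91, P = 257 − 2.389(91) = 39.60.
dP/dQ = −2.389, so dQ/dP = 1/(−2.389) = -0.419.
ε = (dQ/dP)(P/Q) = (-0.419)(39.60/91).

-0.18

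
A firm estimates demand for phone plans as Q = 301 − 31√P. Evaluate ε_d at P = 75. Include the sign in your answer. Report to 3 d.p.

-4.126

At P = 75, Q = 32.532.
dQ/dP = −31/(2√P) = -1.790.
ε = (dQ/dP)(P/Q) = (-1.790)(75/32.532).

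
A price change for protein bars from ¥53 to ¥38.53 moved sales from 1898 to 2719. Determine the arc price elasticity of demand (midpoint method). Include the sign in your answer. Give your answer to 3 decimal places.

-1.125

ΔQ = 2719 − 1898 = 821; ΔP = 38.53 − 53 = -14.47.
Midpoints: P̄ = 45.77, Q̄ = 2308.5.
ε = (ΔQ/ΔP)(P̄/Q̄) = (821/-14.47)(45.77/2308.5).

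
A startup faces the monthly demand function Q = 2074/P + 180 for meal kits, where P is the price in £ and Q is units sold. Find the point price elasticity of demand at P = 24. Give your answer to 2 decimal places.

At P = 24, Q = 266.417.
dQ/dP = −2074/P² = -3.601.
ε = (dQ/dP)(P/Q) = (-3.601)(24/266.417).
|ε| < 1, so demand is inelastic at this price.

-0.32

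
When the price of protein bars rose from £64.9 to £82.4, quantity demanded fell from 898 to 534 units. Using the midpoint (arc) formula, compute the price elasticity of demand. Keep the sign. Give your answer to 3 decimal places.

ΔQ = 534 − 898 = -364; ΔP = 82.4 − 64.9 = 17.5.
Midpoints: P̄ = 73.65, Q̄ = 716.0.
ε = (ΔQ/ΔP)(P̄/Q̄) = (-364/17.5)(73.65/716.0).

-2.140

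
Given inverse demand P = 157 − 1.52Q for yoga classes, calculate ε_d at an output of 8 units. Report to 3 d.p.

-11.911

At Q = 8, P = 157 − 1.52(8) = 144.84.
dP/dQ = −1.52, so dQ/dP = 1/(−1.52) = -0.658.
ε = (dQ/dP)(P/Q) = (-0.658)(144.84/8).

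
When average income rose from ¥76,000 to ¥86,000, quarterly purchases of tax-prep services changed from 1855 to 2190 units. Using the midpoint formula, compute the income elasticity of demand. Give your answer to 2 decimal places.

1.34

ΔQ = 335, ΔI = 10000. Midpoints: Ī = 81,000, Q̄ = 2022.5.
ε_I = (ΔQ/ΔI)(Ī/Q̄) = (335/10000)(81000/2022.5).
ε_I > 0, so the good is normal.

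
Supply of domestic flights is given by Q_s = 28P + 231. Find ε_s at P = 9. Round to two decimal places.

At P = 9, Q_s = 483.
dQ_s/dP = 28.
ε_s = (dQ_s/dP)(P/Q_s) = (28)(9/483).

0.52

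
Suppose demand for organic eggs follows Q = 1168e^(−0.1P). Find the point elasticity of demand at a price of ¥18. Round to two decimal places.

-1.80

At P = 18, Q = 193.069.
dQ/dP = −0.1·1168e^(−0.1P) = −0.1Q = -19.307.
ε = (dQ/dP)(P/Q) = (-19.307)(18/193.069).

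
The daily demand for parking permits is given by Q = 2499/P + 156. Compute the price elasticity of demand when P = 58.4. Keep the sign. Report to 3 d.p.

-0.215

At P = 58.4, Q = 198.791.
dQ/dP = −2499/P² = -0.733.
ε = (dQ/dP)(P/Q) = (-0.733)(58.4/198.791).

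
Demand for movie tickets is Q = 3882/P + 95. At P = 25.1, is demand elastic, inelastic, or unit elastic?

Q = 249.661, dQ/dP = -6.162.
ε = (dQ/dP)(P/Q) ≈ -0.619.
|ε| = 0.62 < 1.

inelastic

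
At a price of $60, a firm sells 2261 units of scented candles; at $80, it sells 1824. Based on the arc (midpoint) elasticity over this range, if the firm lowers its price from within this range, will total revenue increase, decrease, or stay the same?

Arc ε = (-437/20)(70.00/2042.5) ≈ -0.749.
|ε| = 0.75 < 1, so demand is inelastic. A price cut therefore reduces total revenue.

decrease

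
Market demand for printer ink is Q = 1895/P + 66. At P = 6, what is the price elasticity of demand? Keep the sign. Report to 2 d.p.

-0.83

At P = 6, Q = 381.833.
dQ/dP = −1895/P² = -52.639.
ε = (dQ/dP)(P/Q) = (-52.639)(6/381.833).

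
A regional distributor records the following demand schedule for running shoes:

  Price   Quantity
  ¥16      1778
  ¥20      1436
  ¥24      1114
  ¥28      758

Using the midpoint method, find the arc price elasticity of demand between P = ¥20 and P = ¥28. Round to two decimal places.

At P = 20, Q = 1436; at P = 28, Q = 758.
ΔQ = -678, ΔP = 8. Midpoints: P̄ = 24.00, Q̄ = 1097.0.
ε = (ΔQ/ΔP)(P̄/Q̄) = (-678/8)(24.00/1097.0).

-1.85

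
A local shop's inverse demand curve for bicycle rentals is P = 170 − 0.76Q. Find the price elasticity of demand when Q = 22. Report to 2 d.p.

At Q = 22, P = 170 − 0.76(22) = 153.28.
dP/dQ = −0.76, so dQ/dP = 1/(−0.76) = -1.316.
ε = (dQ/dP)(P/Q) = (-1.316)(153.28/22).

-9.17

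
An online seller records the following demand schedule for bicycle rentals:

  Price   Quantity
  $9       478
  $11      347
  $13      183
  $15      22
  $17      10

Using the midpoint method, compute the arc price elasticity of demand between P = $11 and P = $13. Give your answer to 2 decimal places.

At P = 11, Q = 347; at P = 13, Q = 183.
ΔQ = -164, ΔP = 2. Midpoints: P̄ = 12.00, Q̄ = 265.0.
ε = (ΔQ/ΔP)(P̄/Q̄) = (-164/2)(12.00/265.0).

-3.71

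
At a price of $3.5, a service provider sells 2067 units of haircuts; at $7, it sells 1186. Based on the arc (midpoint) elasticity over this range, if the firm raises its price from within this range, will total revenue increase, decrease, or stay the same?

increase

Arc ε = (-881/3.5)(5.25/1626.5) ≈ -0.812.
|ε| = 0.81 < 1, so demand is inelastic. A price rise therefore raises total revenue.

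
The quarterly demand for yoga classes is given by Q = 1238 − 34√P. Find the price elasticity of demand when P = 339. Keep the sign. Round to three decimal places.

At P = 339, Q = 611.994.
dQ/dP = −34/(2√P) = -0.923.
ε = (dQ/dP)(P/Q) = (-0.923)(339/611.994).

-0.511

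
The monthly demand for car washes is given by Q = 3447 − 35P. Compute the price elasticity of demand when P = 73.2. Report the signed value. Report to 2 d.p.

-2.89

At P = 73.2, Q = 885.
dQ/dP = −35.
ε = (dQ/dP)(P/Q) = (-35)(73.2/885).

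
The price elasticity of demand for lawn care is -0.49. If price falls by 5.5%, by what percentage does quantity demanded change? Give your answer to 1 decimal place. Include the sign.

2.7%

%ΔQ ≈ ε × %ΔP = (-0.49)(-5.5%) = 2.69%.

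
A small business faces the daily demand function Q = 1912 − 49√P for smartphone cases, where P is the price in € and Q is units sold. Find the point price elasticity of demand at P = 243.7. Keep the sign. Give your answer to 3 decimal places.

-0.333

At P = 243.7, Q = 1147.066.
dQ/dP = −49/(2√P) = -1.569.
ε = (dQ/dP)(P/Q) = (-1.569)(243.7/1147.066).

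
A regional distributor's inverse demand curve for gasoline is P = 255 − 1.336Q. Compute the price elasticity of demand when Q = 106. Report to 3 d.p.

At Q = 106, P = 255 − 1.336(106) = 113.38.
dP/dQ = −1.336, so dQ/dP = 1/(−1.336) = -0.749.
ε = (dQ/dP)(P/Q) = (-0.749)(113.38/106).

-0.801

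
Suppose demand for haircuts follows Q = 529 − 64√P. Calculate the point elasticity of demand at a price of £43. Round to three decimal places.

-1.919

At P = 43, Q = 109.324.
dQ/dP = −64/(2√P) = -4.880.
ε = (dQ/dP)(P/Q) = (-4.880)(43/109.324).
|ε| > 1, so demand is elastic at this price.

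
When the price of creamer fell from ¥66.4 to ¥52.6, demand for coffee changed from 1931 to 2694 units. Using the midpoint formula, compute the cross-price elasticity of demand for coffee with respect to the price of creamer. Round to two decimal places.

ΔQ_x = 2694 − 1931 = 763; ΔP_y = 52.6 − 66.4 = -13.8.
Midpoints: P̄_y = 59.50, Q̄_x = 2312.5.
ε_xy = (ΔQ_x/ΔP_y)(P̄_y/Q̄_x) = (763/-13.8)(59.50/2312.5).

-1.42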